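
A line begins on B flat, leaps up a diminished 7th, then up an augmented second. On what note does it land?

A diminished seventh up from Bb is Abb (letter A, 9 semitones up).
An augmented second up from Abb is Bb (letter B, 3 semitones up).

Bb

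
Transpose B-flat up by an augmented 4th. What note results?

B up a perfect fourth is E, so the target letter is E.
From Bb, an augmented fourth is 6 semitones up: E.

E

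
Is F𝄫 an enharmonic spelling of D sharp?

Yes

Fbb is pitch class 3; D# is pitch class 3.
All spellings map to pitch class 3, so they are enharmonically equivalent.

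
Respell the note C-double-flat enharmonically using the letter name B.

Cbb is pitch class 10. The letter B alone is pitch class 11.
To reach pitch class 10 from B requires an offset of -1 semitone, i.e. flat: Bb.

Bb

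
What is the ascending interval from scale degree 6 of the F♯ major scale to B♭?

Scale degree 6 of F# major is D#.
D# up to Bb: letters D→B make it a sixth; 7 semitones makes it diminished.

diminished sixth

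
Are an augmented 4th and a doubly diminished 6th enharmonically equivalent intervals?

An augmented fourth spans 6 semitones; a doubly diminished sixth spans 6.
They are enharmonically equivalent.

Yes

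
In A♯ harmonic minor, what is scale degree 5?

E#

The A# harmonic minor scale runs A# B# C# D# E# F# G##.
Degree 5 is E#.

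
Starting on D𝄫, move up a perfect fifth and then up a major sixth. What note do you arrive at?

A perfect fifth up from Dbb is Abb (letter A, 7 semitones up).
A major sixth up from Abb is Fb (letter F, 9 semitones up).

Fb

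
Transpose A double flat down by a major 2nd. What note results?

Gbb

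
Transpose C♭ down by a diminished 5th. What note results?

F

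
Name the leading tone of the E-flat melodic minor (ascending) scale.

Degree 7 takes the letter 6 steps above E, which is D.
In melodic minor (ascending), degree 7 sits 11 semitones above the tonic. Eb + 11 semitones is pitch class 2, spelled on D as D.

D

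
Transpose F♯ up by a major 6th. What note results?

F up a major sixth is D, so the target letter is D.
From F#, a major sixth is 9 semitones up: D#.

D#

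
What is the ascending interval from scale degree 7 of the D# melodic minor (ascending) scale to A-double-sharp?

major sixth

Scale degree 7 of D# melodic minor (ascending) is C##.
C## up to A##: letters C→A make it a sixth; 9 semitones makes it major.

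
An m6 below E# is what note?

A sixth below E lands on the letter G.
A minor sixth spans 8 semitones, so E# moves to pitch class 9. On the letter G that is G##.

G##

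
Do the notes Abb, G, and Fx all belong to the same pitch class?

Abb is pitch class 7; G is pitch class 7; F## is pitch class 7.
All spellings map to pitch class 7, so they are enharmonically equivalent.

Yes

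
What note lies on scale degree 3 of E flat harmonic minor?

Degree 3 takes the letter 2 steps above E, which is G.
In harmonic minor, degree 3 sits 3 semitones above the tonic. Eb + 3 semitones is pitch class 6, spelled on G as Gb.

Gb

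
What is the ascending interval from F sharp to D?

minor sixth

Counting letters F–G–A–B–C–D gives a sixth.
F#→D = 8 semitones, 1 narrower than the major sixth (9), so minor.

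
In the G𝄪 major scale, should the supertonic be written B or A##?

A##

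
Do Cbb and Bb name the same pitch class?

Cbb = pitch class 10 and Bb = pitch class 10 — the same pitch class, so they are enharmonic equivalents.

Yes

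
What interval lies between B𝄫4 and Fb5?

perfect fifth

The letter names run B→F, a span of 4 letter steps, so the interval is some kind of fifth.
Bbb to Fb is 7 semitones. A perfect fifth is 7, so 7 makes it perfect.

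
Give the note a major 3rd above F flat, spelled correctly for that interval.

Ab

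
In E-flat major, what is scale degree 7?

D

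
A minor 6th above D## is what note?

A sixth above D lands on the letter B.
A minor sixth spans 8 semitones, so D## moves to pitch class 0. On the letter B that is B#.

B#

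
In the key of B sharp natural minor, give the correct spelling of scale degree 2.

The B# natural minor scale runs B# C## D# E# F## G# A#.
Degree 2 is C##.

C##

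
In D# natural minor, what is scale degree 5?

The D# natural minor scale runs D# E# F# G# A# B C#.
Degree 5 is A#.

A#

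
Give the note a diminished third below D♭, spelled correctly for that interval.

B

A third below D lands on the letter B.
A diminished third spans 2 semitones, so Db moves to pitch class 11. On the letter B that is B.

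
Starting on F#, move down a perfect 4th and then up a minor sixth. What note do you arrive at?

A

A perfect fourth down from F# is C# (letter C, 5 semitones down).
A minor sixth up from C# is A (letter A, 8 semitones up).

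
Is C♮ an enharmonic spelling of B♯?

Yes

C is pitch class 0; B# is pitch class 0.
All spellings map to pitch class 0, so they are enharmonically equivalent.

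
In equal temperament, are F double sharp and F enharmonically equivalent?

No

F## is pitch class 7; F is pitch class 5.
The pitch classes differ (7 vs. 5), so they are not enharmonic equivalents.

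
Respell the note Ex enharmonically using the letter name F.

F#

Plain F sits 1 semitone below E##, so on the letter F the same pitch needs a sharp: F#.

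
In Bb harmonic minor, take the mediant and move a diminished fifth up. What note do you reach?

The mediant of Bb harmonic minor is Db.
A diminished fifth (6 semitones) above Db lands on the letter A, giving Abb.

Abb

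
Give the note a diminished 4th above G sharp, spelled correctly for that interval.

C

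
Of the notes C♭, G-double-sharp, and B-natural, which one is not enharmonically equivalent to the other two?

In 12-tone equal temperament, enharmonic equivalents share a pitch class. Cb is pitch class 11; G## is pitch class 9; B is pitch class 11.
Cb and B share pitch class 11, while G## is pitch class 9.

G##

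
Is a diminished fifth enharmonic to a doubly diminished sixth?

A diminished fifth spans 6 semitones; a doubly diminished sixth spans 6.
They are enharmonically equivalent.

Yes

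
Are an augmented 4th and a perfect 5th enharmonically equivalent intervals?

No

An augmented fourth spans 6 semitones; a perfect fifth spans 7.
The spans differ, so they are not enharmonic equivalents.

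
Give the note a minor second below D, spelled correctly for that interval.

C#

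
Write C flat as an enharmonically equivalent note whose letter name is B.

Plain B sits at the same pitch as Cb, so on the letter B the same pitch needs a natural: B.

B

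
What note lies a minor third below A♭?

F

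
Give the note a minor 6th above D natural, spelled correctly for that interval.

Bb

D up a major sixth is B, so the target letter is B.
From D, a minor sixth is 8 semitones up: Bb.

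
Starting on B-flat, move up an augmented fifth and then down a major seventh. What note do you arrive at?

G

An augmented fifth up from Bb is F# (letter F, 8 semitones up).
A major seventh down from F# is G (letter G, 11 semitones down).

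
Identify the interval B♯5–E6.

Counting letters B–C–D–E gives a fourth.
B#→E = 4 semitones, 1 narrower than the perfect fourth (5), so diminished.

diminished fourth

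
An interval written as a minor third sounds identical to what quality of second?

A minor third spans 3 semitones.
A second spanning 3 semitones is augmented (the major second is 2).

augmented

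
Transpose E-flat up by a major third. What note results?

G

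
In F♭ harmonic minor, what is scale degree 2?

Gb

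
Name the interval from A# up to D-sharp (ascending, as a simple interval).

perfect fourth

Counting letters A–B–C–D gives a fourth.
A#→D# = 5 semitones, exactly the perfect fourth.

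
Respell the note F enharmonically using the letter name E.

E#

F is pitch class 5. The letter E alone is pitch class 4.
To reach pitch class 5 from E requires an offset of +1 semitone, i.e. sharp: E#.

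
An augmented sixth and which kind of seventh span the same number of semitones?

An augmented sixth spans 10 semitones.
A seventh spanning 10 semitones is minor (the major seventh is 11).

minor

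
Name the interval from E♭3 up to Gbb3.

diminished third

The letter names run E→G, a span of 2 letter steps, so the interval is some kind of third.
Eb to Gbb is 2 semitones. A major third is 4, so 2 makes it diminished.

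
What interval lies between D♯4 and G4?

The letter names run D→G, a span of 3 letter steps, so the interval is some kind of fourth.
D# to G is 4 semitones. A perfect fourth is 5, so 4 makes it diminished.

diminished fourth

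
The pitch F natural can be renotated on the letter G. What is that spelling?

F is pitch class 5. The letter G alone is pitch class 7.
To reach pitch class 5 from G requires an offset of -2 semitones, i.e. double flat: Gbb.

Gbb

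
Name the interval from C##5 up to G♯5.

diminished fifth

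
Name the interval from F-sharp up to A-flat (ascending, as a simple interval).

The letter names run F→A, a span of 2 letter steps, so the interval is some kind of third.
F# to Ab is 2 semitones. A major third is 4, so 2 makes it diminished.

diminished third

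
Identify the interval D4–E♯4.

augmented second

Counting letters D–E gives a second.
D→E# = 3 semitones, 1 wider than the major second (2), so augmented.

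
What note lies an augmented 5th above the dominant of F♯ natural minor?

The dominant of F# natural minor is C#.
An augmented fifth (8 semitones) above C# lands on the letter G, giving G##.

G##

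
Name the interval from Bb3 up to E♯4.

The letter names run B→E, a span of 3 letter steps, so the interval is some kind of fourth.
Bb to E# is 7 semitones. A perfect fourth is 5, so 7 makes it doubly augmented.

doubly augmented fourth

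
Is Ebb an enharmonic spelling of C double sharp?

Yes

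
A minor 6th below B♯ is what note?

B down a major sixth is D, so the target letter is D.
From B#, a minor sixth is 8 semitones down: D##.

D##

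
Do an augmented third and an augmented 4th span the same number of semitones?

An augmented third spans 5 semitones; an augmented fourth spans 6.
The spans differ, so they are not enharmonic equivalents.

No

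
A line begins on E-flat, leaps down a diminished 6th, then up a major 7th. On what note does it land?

F##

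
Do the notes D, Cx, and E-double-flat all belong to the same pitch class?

D is pitch class 2; C## is pitch class 2; Ebb is pitch class 2.
All spellings map to pitch class 2, so they are enharmonically equivalent.

Yes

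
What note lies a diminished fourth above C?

C up a perfect fourth is F, so the target letter is F.
From C, a diminished fourth is 4 semitones up: Fb.

Fb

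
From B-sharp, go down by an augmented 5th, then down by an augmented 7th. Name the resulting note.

An augmented fifth down from B# is E (letter E, 8 semitones down).
An augmented seventh down from E is Fb (letter F, 12 semitones down).

Fb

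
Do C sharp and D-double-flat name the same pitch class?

Two spellings are enharmonically equivalent only if they share a pitch class.
Here C# → 1, Dbb → 0; 0 ≠ 1, so they are not.

No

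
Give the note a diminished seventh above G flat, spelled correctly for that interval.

G up a major seventh is F#, so the target letter is F.
From Gb, a diminished seventh is 9 semitones up: Fbb.

Fbb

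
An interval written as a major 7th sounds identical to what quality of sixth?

A major seventh spans 11 semitones.
A sixth spanning 11 semitones is doubly augmented (the major sixth is 9).

doubly augmented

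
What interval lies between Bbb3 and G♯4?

The letter names run B→G, a span of 5 letter steps, so the interval is some kind of sixth.
Bbb to G# is 11 semitones. A major sixth is 9, so 11 makes it doubly augmented.

doubly augmented sixth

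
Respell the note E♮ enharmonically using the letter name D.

Plain D sits 2 semitones below E, so on the letter D the same pitch needs a double sharp: D##.

D##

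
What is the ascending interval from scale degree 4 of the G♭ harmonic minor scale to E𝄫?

Scale degree 4 of Gb harmonic minor is Cb.
Cb up to Ebb: letters C→E make it a third; 3 semitones makes it minor.

minor third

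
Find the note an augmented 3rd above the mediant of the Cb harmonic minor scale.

The mediant of Cb harmonic minor is Ebb.
An augmented third (5 semitones) above Ebb lands on the letter G, giving G.

G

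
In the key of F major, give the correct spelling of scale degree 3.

Degree 3 takes the letter 2 steps above F, which is A.
In major, degree 3 sits 4 semitones above the tonic. F + 4 semitones is pitch class 9, spelled on A as A.

A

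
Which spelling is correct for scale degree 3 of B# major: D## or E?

Each scale degree takes a distinct letter name. Degree 3 of a scale on B must use the letter D.
D## and E are enharmonically the same pitch, but only D## uses the letter D, so it is the correct spelling here.

D##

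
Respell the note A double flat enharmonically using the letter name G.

G

Abb is pitch class 7. The letter G alone is pitch class 7.
Pitch class 7 on G needs no accidental: G.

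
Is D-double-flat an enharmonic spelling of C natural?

Yes

Dbb = pitch class 0 and C = pitch class 0 — the same pitch class, so they are enharmonic equivalents.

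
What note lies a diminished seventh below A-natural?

A seventh below A lands on the letter B.
A diminished seventh spans 9 semitones, so A moves to pitch class 0. On the letter B that is B#.

B#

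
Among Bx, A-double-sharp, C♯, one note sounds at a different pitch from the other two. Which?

In 12-tone equal temperament, enharmonic equivalents share a pitch class. B## is pitch class 1; A## is pitch class 11; C# is pitch class 1.
B## and C# share pitch class 1, while A## is pitch class 11.

A##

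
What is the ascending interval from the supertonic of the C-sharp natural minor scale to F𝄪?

The supertonic of C# natural minor is D#.
D# up to F##: letters D→F make it a third; 4 semitones makes it major.

major third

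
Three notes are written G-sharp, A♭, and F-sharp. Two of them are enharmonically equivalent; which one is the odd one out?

In 12-tone equal temperament, enharmonic equivalents share a pitch class. G# is pitch class 8; Ab is pitch class 8; F# is pitch class 6.
G# and Ab share pitch class 8, while F# is pitch class 6.

F#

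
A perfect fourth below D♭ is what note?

D down a perfect fourth is A, so the target letter is A.
From Db, a perfect fourth is 5 semitones down: Ab.

Ab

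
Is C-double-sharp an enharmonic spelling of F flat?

Two spellings are enharmonically equivalent only if they share a pitch class.
Here C## → 2, Fb → 4; 2 ≠ 4, so they are not.

No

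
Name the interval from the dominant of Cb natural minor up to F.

major seventh

The dominant of Cb natural minor is Gb.
Gb up to F: letters G→F make it a seventh; 11 semitones makes it major.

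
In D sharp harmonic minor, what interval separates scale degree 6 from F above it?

Scale degree 6 of D# harmonic minor is B.
B up to F: letters B→F make it a fifth; 6 semitones makes it diminished.

diminished fifth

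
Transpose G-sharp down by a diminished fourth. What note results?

A fourth below G lands on the letter D.
A diminished fourth spans 4 semitones, so G# moves to pitch class 4. On the letter D that is D##.

D##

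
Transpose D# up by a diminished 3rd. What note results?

A third above D lands on the letter F.
A diminished third spans 2 semitones, so D# moves to pitch class 5. On the letter F that is F.

F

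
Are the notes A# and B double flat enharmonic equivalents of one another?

No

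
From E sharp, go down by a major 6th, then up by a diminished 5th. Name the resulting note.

A major sixth down from E# is G# (letter G, 9 semitones down).
A diminished fifth up from G# is D (letter D, 6 semitones up).

D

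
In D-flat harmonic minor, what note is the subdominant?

Gb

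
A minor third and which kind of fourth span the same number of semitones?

A minor third spans 3 semitones.
A fourth spanning 3 semitones is doubly diminished (the perfect fourth is 5).

doubly diminished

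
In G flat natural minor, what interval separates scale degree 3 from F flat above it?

Scale degree 3 of Gb natural minor is Bbb.
Bbb up to Fb: letters B→F make it a fifth; 7 semitones makes it perfect.

perfect fifth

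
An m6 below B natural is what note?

A sixth below B lands on the letter D.
A minor sixth spans 8 semitones, so B moves to pitch class 3. On the letter D that is D#.

D#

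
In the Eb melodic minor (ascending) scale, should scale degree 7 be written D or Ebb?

D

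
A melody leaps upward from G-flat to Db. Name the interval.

Counting letters G–A–B–C–D gives a fifth.
Gb→Db = 7 semitones, exactly the perfect fifth.

perfect fifth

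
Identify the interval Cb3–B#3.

The letter names run C→B, a span of 6 letter steps, so the interval is some kind of seventh.
Cb to B# is 13 semitones. A major seventh is 11, so 13 makes it doubly augmented.

doubly augmented seventh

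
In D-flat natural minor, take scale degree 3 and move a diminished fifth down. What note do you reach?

Bb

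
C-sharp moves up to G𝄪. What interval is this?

The letter names run C→G, a span of 4 letter steps, so the interval is some kind of fifth.
C# to G## is 8 semitones. A perfect fifth is 7, so 8 makes it augmented.

augmented fifth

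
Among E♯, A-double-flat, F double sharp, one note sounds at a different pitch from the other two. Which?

E#

In 12-tone equal temperament, enharmonic equivalents share a pitch class. E# is pitch class 5; Abb is pitch class 7; F## is pitch class 7.
Abb and F## share pitch class 7, while E# is pitch class 5.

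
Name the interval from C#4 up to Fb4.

Counting letters C–D–E–F gives a fourth.
C#→Fb = 3 semitones, 2 narrower than the perfect fourth (5), so doubly diminished.

doubly diminished fourth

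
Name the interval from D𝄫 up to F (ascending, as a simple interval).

Counting letters D–E–F gives a third.
Dbb→F = 5 semitones, 1 wider than the major third (4), so augmented.

augmented third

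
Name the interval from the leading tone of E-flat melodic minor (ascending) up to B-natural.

major sixth

The leading tone of Eb melodic minor (ascending) is D.
D up to B: letters D→B make it a sixth; 9 semitones makes it major.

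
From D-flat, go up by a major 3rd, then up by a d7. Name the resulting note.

Ebb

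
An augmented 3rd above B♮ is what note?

A third above B lands on the letter D.
An augmented third spans 5 semitones, so B moves to pitch class 4. On the letter D that is D##.

D##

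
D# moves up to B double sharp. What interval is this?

The letter names run D→B, a span of 5 letter steps, so the interval is some kind of sixth.
D# to B## is 10 semitones. A major sixth is 9, so 10 makes it augmented.

augmented sixth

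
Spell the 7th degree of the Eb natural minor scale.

The Eb natural minor scale runs Eb F Gb Ab Bb Cb Db.
Degree 7 is Db.

Db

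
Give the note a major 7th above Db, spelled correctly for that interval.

C

A seventh above D lands on the letter C.
A major seventh spans 11 semitones, so Db moves to pitch class 0. On the letter C that is C.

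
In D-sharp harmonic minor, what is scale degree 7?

C##

The D# harmonic minor scale runs D# E# F# G# A# B C##.
Degree 7 is C##.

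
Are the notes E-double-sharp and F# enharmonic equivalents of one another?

E## = pitch class 6 and F# = pitch class 6 — the same pitch class, so they are enharmonic equivalents.

Yes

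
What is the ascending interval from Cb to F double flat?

Counting letters C–D–E–F gives a fourth.
Cb→Fbb = 4 semitones, 1 narrower than the perfect fourth (5), so diminished.

diminished fourth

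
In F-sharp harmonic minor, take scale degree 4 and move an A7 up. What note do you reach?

Scale degree 4 of F# harmonic minor is B.
An augmented seventh (12 semitones) above B lands on the letter A, giving A##.

A##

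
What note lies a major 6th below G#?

B

A sixth below G lands on the letter B.
A major sixth spans 9 semitones, so G# moves to pitch class 11. On the letter B that is B.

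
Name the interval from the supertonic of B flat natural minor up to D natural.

The supertonic of Bb natural minor is C.
C up to D: letters C→D make it a second; 2 semitones makes it major.

major second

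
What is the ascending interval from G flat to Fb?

minor seventh

Counting letters G–A–B–C–D–E–F gives a seventh.
Gb→Fb = 10 semitones, 1 narrower than the major seventh (11), so minor.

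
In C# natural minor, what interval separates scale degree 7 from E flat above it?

diminished fourth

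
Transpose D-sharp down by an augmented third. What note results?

A third below D lands on the letter B.
An augmented third spans 5 semitones, so D# moves to pitch class 10. On the letter B that is Bb.

Bb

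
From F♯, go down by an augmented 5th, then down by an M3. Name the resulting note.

An augmented fifth down from F# is Bb (letter B, 8 semitones down).
A major third down from Bb is Gb (letter G, 4 semitones down).

Gb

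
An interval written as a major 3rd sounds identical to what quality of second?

doubly augmented

A major third spans 4 semitones.
A second spanning 4 semitones is doubly augmented (the major second is 2).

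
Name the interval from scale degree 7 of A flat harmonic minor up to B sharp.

Scale degree 7 of Ab harmonic minor is G.
G up to B#: letters G→B make it a third; 5 semitones makes it augmented.

augmented third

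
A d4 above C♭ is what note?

C up a perfect fourth is F, so the target letter is F.
From Cb, a diminished fourth is 4 semitones up: Fbb.

Fbb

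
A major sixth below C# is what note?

A sixth below C lands on the letter E.
A major sixth spans 9 semitones, so C# moves to pitch class 4. On the letter E that is E.

E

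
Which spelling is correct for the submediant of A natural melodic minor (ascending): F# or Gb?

Each scale degree takes a distinct letter name. Degree 6 of a scale on A must use the letter F.
F# and Gb are enharmonically the same pitch, but only F# uses the letter F, so it is the correct spelling here.

F#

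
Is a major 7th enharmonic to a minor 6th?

A major seventh spans 11 semitones; a minor sixth spans 8.
The spans differ, so they are not enharmonic equivalents.

No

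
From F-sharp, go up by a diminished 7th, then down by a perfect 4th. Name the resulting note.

Bb

A diminished seventh up from F# is Eb (letter E, 9 semitones up).
A perfect fourth down from Eb is Bb (letter B, 5 semitones down).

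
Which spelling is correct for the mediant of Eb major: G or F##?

Each scale degree takes a distinct letter name. Degree 3 of a scale on E must use the letter G.
G and F## are enharmonically the same pitch, but only G uses the letter G, so it is the correct spelling here.

G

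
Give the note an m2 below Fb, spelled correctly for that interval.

Eb

F down a major second is Eb, so the target letter is E.
From Fb, a minor second is 1 semitone down: Eb.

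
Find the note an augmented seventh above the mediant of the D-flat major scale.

E#

The mediant of Db major is F.
An augmented seventh (12 semitones) above F lands on the letter E, giving E#.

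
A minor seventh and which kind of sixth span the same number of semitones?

A minor seventh spans 10 semitones.
A sixth spanning 10 semitones is augmented (the major sixth is 9).

augmented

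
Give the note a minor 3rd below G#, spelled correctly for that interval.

G down a major third is Eb, so the target letter is E.
From G#, a minor third is 3 semitones down: E#.

E#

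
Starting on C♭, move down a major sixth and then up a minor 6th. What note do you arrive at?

Cbb

A major sixth down from Cb is Ebb (letter E, 9 semitones down).
A minor sixth up from Ebb is Cbb (letter C, 8 semitones up).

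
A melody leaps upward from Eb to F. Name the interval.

major second

The letter names run E→F, a span of 1 letter step, so the interval is some kind of second.
Eb to F is 2 semitones. A major second is 2, so 2 makes it major.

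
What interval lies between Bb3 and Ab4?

Counting letters B–C–D–E–F–G–A gives a seventh.
Bb→Ab = 10 semitones, 1 narrower than the major seventh (11), so minor.

minor seventh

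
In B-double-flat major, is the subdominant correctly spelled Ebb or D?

Ebb

Each scale degree takes a distinct letter name. Degree 4 of a scale on B must use the letter E.
Ebb and D are enharmonically the same pitch, but only Ebb uses the letter E, so it is the correct spelling here.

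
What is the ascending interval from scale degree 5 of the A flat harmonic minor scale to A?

augmented fourth

Scale degree 5 of Ab harmonic minor is Eb.
Eb up to A: letters E→A make it a fourth; 6 semitones makes it augmented.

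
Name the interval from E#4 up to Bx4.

The letter names run E→B, a span of 4 letter steps, so the interval is some kind of fifth.
E# to B## is 8 semitones. A perfect fifth is 7, so 8 makes it augmented.

augmented fifth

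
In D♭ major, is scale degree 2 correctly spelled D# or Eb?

Eb

Each scale degree takes a distinct letter name. Degree 2 of a scale on D must use the letter E.
Eb and D# are enharmonically the same pitch, but only Eb uses the letter E, so it is the correct spelling here.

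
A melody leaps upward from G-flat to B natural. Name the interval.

augmented third

Counting letters G–A–B gives a third.
Gb→B = 5 semitones, 1 wider than the major third (4), so augmented.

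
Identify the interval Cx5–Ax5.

The letter names run C→A, a span of 5 letter steps, so the interval is some kind of sixth.
C## to A## is 9 semitones. A major sixth is 9, so 9 makes it major.

major sixth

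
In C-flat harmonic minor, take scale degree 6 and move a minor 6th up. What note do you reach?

Scale degree 6 of Cb harmonic minor is Abb.
A minor sixth (8 semitones) above Abb lands on the letter F, giving Fbb.

Fbb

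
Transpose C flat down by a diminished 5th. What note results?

C down a perfect fifth is F, so the target letter is F.
From Cb, a diminished fifth is 6 semitones down: F.

F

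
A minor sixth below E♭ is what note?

A sixth below E lands on the letter G.
A minor sixth spans 8 semitones, so Eb moves to pitch class 7. On the letter G that is G.

G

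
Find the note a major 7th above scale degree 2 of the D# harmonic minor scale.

Scale degree 2 of D# harmonic minor is E#.
A major seventh (11 semitones) above E# lands on the letter D, giving D##.

D##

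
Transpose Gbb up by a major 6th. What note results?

Ebb

A sixth above G lands on the letter E.
A major sixth spans 9 semitones, so Gbb moves to pitch class 2. On the letter E that is Ebb.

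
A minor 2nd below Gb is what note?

A second below G lands on the letter F.
A minor second spans 1 semitone, so Gb moves to pitch class 5. On the letter F that is F.

F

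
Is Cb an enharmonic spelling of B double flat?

No

Cb is pitch class 11; Bbb is pitch class 9.
The pitch classes differ (11 vs. 9), so they are not enharmonic equivalents.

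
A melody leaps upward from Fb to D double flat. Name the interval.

The letter names run F→D, a span of 5 letter steps, so the interval is some kind of sixth.
Fb to Dbb is 8 semitones. A major sixth is 9, so 8 makes it minor.

minor sixth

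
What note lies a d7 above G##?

G up a major seventh is F#, so the target letter is F.
From G##, a diminished seventh is 9 semitones up: F#.

F#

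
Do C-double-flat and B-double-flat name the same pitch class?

No

Two spellings are enharmonically equivalent only if they share a pitch class.
Here Cbb → 10, Bbb → 9; 9 ≠ 10, so they are not.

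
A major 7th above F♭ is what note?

Eb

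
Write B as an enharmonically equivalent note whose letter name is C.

Cb

B is pitch class 11. The letter C alone is pitch class 0.
To reach pitch class 11 from C requires an offset of -1 semitone, i.e. flat: Cb.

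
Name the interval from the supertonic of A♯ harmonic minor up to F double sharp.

perfect fifth

The supertonic of A# harmonic minor is B#.
B# up to F##: letters B→F make it a fifth; 7 semitones makes it perfect.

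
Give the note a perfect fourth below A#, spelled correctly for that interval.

A down a perfect fourth is E, so the target letter is E.
From A#, a perfect fourth is 5 semitones down: E#.

E#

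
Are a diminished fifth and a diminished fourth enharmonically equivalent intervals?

No

A diminished fifth spans 6 semitones; a diminished fourth spans 4.
The spans differ, so they are not enharmonic equivalents.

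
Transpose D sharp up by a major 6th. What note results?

B#

D up a major sixth is B, so the target letter is B.
From D#, a major sixth is 9 semitones up: B#.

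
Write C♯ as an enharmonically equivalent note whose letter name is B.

Plain B sits 2 semitones below C#, so on the letter B the same pitch needs a double sharp: B##.

B##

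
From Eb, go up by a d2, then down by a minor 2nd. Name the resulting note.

A diminished second up from Eb is Fbb (letter F, 0 semitones up).
A minor second down from Fbb is Ebb (letter E, 1 semitone down).

Ebb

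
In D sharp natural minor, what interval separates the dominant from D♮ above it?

diminished fourth

The dominant of D# natural minor is A#.
A# up to D: letters A→D make it a fourth; 4 semitones makes it diminished.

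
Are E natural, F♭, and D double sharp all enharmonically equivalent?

E is pitch class 4; Fb is pitch class 4; D## is pitch class 4.
All spellings map to pitch class 4, so they are enharmonically equivalent.

Yes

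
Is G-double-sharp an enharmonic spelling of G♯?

G## is pitch class 9; G# is pitch class 8.
The pitch classes differ (9 vs. 8), so they are not enharmonic equivalents.

No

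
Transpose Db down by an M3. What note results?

Bbb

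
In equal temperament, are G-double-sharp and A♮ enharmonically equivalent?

G## = pitch class 9 and A = pitch class 9 — the same pitch class, so they are enharmonic equivalents.

Yes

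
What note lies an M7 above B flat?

A

A seventh above B lands on the letter A.
A major seventh spans 11 semitones, so Bb moves to pitch class 9. On the letter A that is A.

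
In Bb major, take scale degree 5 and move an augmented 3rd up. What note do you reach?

A#

Scale degree 5 of Bb major is F.
An augmented third (5 semitones) above F lands on the letter A, giving A#.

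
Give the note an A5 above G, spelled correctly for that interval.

D#

A fifth above G lands on the letter D.
An augmented fifth spans 8 semitones, so G moves to pitch class 3. On the letter D that is D#.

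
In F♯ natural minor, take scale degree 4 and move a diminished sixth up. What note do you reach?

Gb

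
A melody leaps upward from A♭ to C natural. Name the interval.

major third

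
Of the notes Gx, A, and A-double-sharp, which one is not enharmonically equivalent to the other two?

In 12-tone equal temperament, enharmonic equivalents share a pitch class. G## is pitch class 9; A is pitch class 9; A## is pitch class 11.
G## and A share pitch class 9, while A## is pitch class 11.

A##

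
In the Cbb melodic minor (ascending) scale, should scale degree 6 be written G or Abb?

Abb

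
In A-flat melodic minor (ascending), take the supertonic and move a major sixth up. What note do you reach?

The supertonic of Ab melodic minor (ascending) is Bb.
A major sixth (9 semitones) above Bb lands on the letter G, giving G.

G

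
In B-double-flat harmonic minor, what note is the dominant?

The Bbb harmonic minor scale runs Bbb Cb Dbb Ebb Fb Gbb Ab.
Degree 5 is Fb.

Fb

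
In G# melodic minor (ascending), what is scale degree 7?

F##

The G# melodic minor (ascending) scale runs G# A# B C# D# E# F##.
Degree 7 is F##.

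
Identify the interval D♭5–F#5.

Counting letters D–E–F gives a third.
Db→F# = 5 semitones, 1 wider than the major third (4), so augmented.

augmented third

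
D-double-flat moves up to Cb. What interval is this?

major seventh

Counting letters D–E–F–G–A–B–C gives a seventh.
Dbb→Cb = 11 semitones, exactly the major seventh.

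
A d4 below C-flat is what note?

G

C down a perfect fourth is G, so the target letter is G.
From Cb, a diminished fourth is 4 semitones down: G.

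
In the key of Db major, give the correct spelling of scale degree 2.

The Db major scale runs Db Eb F Gb Ab Bb C.
Degree 2 is Eb.

Eb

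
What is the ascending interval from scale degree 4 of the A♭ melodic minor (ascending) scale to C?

major seventh

Scale degree 4 of Ab melodic minor (ascending) is Db.
Db up to C: letters D→C make it a seventh; 11 semitones makes it major.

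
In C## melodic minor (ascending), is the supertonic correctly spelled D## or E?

D##

Each scale degree takes a distinct letter name. Degree 2 of a scale on C must use the letter D.
D## and E are enharmonically the same pitch, but only D## uses the letter D, so it is the correct spelling here.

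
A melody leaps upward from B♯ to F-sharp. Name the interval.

diminished fifth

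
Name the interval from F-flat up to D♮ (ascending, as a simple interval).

augmented sixth

Counting letters F–G–A–B–C–D gives a sixth.
Fb→D = 10 semitones, 1 wider than the major sixth (9), so augmented.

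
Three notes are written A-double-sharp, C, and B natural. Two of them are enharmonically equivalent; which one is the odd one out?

In 12-tone equal temperament, enharmonic equivalents share a pitch class. A## is pitch class 11; C is pitch class 0; B is pitch class 11.
A## and B share pitch class 11, while C is pitch class 0.

C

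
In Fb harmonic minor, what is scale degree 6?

Dbb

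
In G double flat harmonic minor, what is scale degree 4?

Cbb

Degree 4 takes the letter 3 steps above G, which is C.
In harmonic minor, degree 4 sits 5 semitones above the tonic. Gbb + 5 semitones is pitch class 10, spelled on C as Cbb.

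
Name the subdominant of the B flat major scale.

Eb

Degree 4 takes the letter 3 steps above B, which is E.
In major, degree 4 sits 5 semitones above the tonic. Bb + 5 semitones is pitch class 3, spelled on E as Eb.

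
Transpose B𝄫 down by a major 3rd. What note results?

A third below B lands on the letter G.
A major third spans 4 semitones, so Bbb moves to pitch class 5. On the letter G that is Gbb.

Gbb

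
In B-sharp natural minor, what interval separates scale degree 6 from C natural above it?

diminished fourth

Scale degree 6 of B# natural minor is G#.
G# up to C: letters G→C make it a fourth; 4 semitones makes it diminished.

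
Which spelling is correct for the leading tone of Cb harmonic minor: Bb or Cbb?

Bb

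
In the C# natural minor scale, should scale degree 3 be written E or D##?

E

Each scale degree takes a distinct letter name. Degree 3 of a scale on C must use the letter E.
E and D## are enharmonically the same pitch, but only E uses the letter E, so it is the correct spelling here.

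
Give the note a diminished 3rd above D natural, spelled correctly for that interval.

A third above D lands on the letter F.
A diminished third spans 2 semitones, so D moves to pitch class 4. On the letter F that is Fb.

Fb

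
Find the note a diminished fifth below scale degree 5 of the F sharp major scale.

F##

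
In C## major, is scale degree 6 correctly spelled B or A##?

A##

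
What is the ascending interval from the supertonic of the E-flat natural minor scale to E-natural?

major seventh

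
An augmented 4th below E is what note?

Bb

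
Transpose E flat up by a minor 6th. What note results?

Cb

A sixth above E lands on the letter C.
A minor sixth spans 8 semitones, so Eb moves to pitch class 11. On the letter C that is Cb.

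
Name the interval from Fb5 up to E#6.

The letter names run F→E, a span of 6 letter steps, so the interval is some kind of seventh.
Fb to E# is 13 semitones. A major seventh is 11, so 13 makes it doubly augmented.

doubly augmented seventh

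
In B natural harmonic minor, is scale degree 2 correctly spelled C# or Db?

C#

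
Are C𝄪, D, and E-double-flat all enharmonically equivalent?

C## is pitch class 2; D is pitch class 2; Ebb is pitch class 2.
All spellings map to pitch class 2, so they are enharmonically equivalent.

Yes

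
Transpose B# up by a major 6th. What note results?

G##

A sixth above B lands on the letter G.
A major sixth spans 9 semitones, so B# moves to pitch class 9. On the letter G that is G##.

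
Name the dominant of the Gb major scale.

Db

The Gb major scale runs Gb Ab Bb Cb Db Eb F.
Degree 5 is Db.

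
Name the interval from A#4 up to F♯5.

minor sixth

The letter names run A→F, a span of 5 letter steps, so the interval is some kind of sixth.
A# to F# is 8 semitones. A major sixth is 9, so 8 makes it minor.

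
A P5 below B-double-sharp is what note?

A fifth below B lands on the letter E.
A perfect fifth spans 7 semitones, so B## moves to pitch class 6. On the letter E that is E##.

E##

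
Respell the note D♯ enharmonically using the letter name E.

Eb

D# is pitch class 3. The letter E alone is pitch class 4.
To reach pitch class 3 from E requires an offset of -1 semitone, i.e. flat: Eb.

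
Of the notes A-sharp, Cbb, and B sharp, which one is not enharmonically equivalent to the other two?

In 12-tone equal temperament, enharmonic equivalents share a pitch class. A# is pitch class 10; Cbb is pitch class 10; B# is pitch class 0.
A# and Cbb share pitch class 10, while B# is pitch class 0.

B#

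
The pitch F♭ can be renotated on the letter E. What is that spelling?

Fb is pitch class 4. The letter E alone is pitch class 4.
Pitch class 4 on E needs no accidental: E.

E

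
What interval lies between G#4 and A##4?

augmented second

The letter names run G→A, a span of 1 letter step, so the interval is some kind of second.
G# to A## is 3 semitones. A major second is 2, so 3 makes it augmented.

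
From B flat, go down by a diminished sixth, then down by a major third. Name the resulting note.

A diminished sixth down from Bb is D# (letter D, 7 semitones down).
A major third down from D# is B (letter B, 4 semitones down).

B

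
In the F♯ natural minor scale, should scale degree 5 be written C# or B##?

Each scale degree takes a distinct letter name. Degree 5 of a scale on F must use the letter C.
C# and B## are enharmonically the same pitch, but only C# uses the letter C, so it is the correct spelling here.

C#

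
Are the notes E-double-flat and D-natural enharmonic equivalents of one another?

Ebb = pitch class 2 and D = pitch class 2 — the same pitch class, so they are enharmonic equivalents.

Yes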